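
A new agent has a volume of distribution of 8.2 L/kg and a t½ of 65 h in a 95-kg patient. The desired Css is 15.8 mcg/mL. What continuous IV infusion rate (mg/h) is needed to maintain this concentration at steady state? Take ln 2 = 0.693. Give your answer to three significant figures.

131 mg/h

Total Vd = 8.2 × 95 = 779.0 L
k = 0.693/65 = 0.01066 h⁻¹, so CL = k·Vd = 0.01066 × 779.0 = 8.304 L/h
Infusion rate = CL × Css = 8.304 × 15.8 = 131.2 mg/h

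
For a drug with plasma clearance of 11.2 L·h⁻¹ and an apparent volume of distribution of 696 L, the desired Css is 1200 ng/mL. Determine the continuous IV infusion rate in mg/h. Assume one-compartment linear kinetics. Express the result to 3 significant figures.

13.4 mg/h

C = 1200 ng/mL = 1.200 mg/L
Rate = CL × Css = 11.20 × 1.2 = 13.44 mg/h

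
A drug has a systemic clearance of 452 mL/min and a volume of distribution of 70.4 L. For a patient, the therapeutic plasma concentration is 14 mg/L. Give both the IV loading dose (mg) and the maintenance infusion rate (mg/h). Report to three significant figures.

Loading dose = Vd × C = 70.40 × 14 = 985.6 mg
CL = 452 mL/min × 60/1000 = 27.12 L/h
Maintenance infusion rate = CL × Css = 27.12 × 14 = 379.7 mg/h

(a) 986 mg; (b) 380 mg/h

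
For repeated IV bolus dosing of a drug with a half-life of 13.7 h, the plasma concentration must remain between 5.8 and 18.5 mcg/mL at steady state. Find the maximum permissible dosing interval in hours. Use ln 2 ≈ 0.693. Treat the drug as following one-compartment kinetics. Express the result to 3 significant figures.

k = 0.693 / t½ = 0.693 / 13.7 = 0.05058 h⁻¹
Between IV bolus doses, concentration decays as C = C₀·e^(−kτ), so C_peak/C_trough = e^(kτ).
τ_max = ln(C_peak/C_trough) / k = ln(18.5/5.8) / 0.05058 = 1.160 / 0.05058 = 22.93 h

22.9 h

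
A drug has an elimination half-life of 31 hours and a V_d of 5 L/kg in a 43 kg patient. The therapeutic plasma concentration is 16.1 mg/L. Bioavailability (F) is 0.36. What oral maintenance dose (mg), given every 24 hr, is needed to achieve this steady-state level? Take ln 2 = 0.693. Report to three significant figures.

5160 mg

Total Vd = 5 × 43 = 215.0 L
CL = 0.693 × Vd / t½ = 0.693 × 215.0 / 31 = 4.806 L/h
D = CL × Css × τ / F = 4.806 × 16.1 × 24 / 0.36 = 5158 mg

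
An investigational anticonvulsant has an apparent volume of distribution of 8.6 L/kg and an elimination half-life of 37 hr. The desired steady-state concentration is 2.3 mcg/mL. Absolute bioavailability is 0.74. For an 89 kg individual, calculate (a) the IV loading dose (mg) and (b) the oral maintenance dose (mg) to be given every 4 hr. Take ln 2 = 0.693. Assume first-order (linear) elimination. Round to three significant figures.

Total Vd = 8.6 × 89 = 765.4 L
LD = Vd × C = 765.4 × 2.3 = 1760 mg
CL = 0.693 × Vd / t½ = 0.693 × 765.4 / 37 = 14.34 L/h
D = CL × Css × τ / F = 14.34 × 2.3 × 4 / 0.74 = 178.3 mg

(a) 1760 mg; (b) 178 mg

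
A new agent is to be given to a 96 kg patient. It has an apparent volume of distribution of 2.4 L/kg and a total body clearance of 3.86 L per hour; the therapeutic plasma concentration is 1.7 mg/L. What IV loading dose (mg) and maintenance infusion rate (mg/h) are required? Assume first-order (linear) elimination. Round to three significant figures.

Vd(total) = 96 kg × 2.4 L/kg = 230.4 L
Loading dose = Vd × C = 230.4 × 1.7 = 391.7 mg
Infusion rate = 3.860 L/h × 1.7 mg/L = 6.562 mg/h

(a) 392 mg; (b) 6.56 mg/h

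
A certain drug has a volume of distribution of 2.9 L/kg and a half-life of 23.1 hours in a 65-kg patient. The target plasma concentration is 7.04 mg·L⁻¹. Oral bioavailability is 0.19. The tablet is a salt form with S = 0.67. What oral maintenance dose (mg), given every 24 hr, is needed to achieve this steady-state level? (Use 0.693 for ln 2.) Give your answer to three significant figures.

Total Vd = 2.9 × 65 = 188.5 L
CL = 0.693 × Vd / t½ = 0.693 × 188.5 / 23.1 = 5.655 L/h
D = CL × Css × τ / F / S = 5.655 × 7.04 × 24 / 0.19 / 0.67 = 7506 mg

7510 mg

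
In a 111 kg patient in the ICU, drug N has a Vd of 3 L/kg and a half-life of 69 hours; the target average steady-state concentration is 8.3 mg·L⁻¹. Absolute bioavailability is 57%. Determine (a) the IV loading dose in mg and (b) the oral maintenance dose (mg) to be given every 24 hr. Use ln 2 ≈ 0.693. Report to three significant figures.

Vd(total) = 111 kg × 3 L/kg = 333.0 L
LD = Vd × C = 333.0 × 8.3 = 2764 mg
CL = 0.693 × Vd / t½ = 0.693 × 333.0 / 69 = 3.344 L/h
D = CL × Css × τ / F = 3.344 × 8.3 × 24 / 0.57 = 1169 mg

(a) 2760 mg; (b) 1170 mg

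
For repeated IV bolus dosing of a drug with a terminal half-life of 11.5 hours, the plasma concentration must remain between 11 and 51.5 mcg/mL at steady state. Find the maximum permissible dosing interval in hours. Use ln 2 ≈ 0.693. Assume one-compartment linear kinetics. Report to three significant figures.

k = 0.693 / t½ = 0.693 / 11.5 = 0.06026 h⁻¹
Between IV bolus doses, concentration decays as C = C₀·e^(−kτ), so C_peak/C_trough = e^(kτ).
τ_max = ln(C_peak/C_trough) / k = ln(51.5/11) / 0.06026 = 1.544 / 0.06026 = 25.62 h

25.6 h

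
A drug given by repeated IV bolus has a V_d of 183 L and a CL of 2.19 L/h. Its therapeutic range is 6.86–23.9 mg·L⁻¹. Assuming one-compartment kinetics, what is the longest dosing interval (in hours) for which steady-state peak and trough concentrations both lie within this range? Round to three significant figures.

104 h

k = CL / Vd = 2.190 / 183.0 = 0.01197 h⁻¹
Between IV bolus doses, concentration decays as C = C₀·e^(−kτ), so C_peak/C_trough = e^(kτ).
τ_max = ln(C_peak/C_trough) / k = ln(23.9/6.86) / 0.01197 = 1.248 / 0.01197 = 104.3 h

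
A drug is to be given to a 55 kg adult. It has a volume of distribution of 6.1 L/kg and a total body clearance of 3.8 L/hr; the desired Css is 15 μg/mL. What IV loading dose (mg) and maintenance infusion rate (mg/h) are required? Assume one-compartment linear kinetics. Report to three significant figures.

Vd = 6.1 L/kg × 55 kg = 335.5 L
Loading: fill Vd to C_target → 335.5 L × 15 mg/L = 5033 mg
Maintenance infusion rate = CL × Css = 3.800 × 15 = 57.00 mg/h

(a) 5030 mg; (b) 57.0 mg/h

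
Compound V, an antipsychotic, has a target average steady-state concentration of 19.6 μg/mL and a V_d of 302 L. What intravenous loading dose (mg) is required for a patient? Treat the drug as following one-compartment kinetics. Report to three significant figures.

The loading dose fills Vd to the target concentration.
LD = Vd × C = 302.0 × 19.60 = 5919 mg

5920 mg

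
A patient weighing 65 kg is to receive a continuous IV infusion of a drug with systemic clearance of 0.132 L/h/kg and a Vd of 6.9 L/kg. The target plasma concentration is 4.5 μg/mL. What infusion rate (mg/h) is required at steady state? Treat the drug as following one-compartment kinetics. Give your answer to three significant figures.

CL = 0.132 L/h/kg × 65 kg = 8.580 L/h
Vd does not affect the maintenance rate; only clearance governs steady-state input.
R₀ = 8.580 × 4.5 = 38.61 mg/h

38.6 mg/h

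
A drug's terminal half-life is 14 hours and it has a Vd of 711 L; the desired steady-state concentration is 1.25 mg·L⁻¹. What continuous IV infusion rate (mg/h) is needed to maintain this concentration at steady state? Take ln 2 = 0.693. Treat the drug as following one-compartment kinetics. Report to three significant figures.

44.0 mg/h

CL = ln 2 · Vd / t½ = 0.693 × 711.0 / 14 = 35.19 L/h
Infusion rate = CL × Css = 35.19 × 1.25 = 43.99 mg/h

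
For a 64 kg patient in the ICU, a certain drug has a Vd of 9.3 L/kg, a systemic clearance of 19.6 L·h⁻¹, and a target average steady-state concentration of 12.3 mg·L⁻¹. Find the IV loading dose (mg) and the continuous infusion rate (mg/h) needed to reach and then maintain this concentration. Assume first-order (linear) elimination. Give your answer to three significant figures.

(a) 7320 mg; (b) 241 mg/h

Vd(total) = 64 kg × 9.3 L/kg = 595.2 L
Loading dose = Vd × C = 595.2 × 12.3 = 7321 mg
Maintenance: replace elimination → rate = CL × Css = 19.60 × 12.3 = 241.1 mg/h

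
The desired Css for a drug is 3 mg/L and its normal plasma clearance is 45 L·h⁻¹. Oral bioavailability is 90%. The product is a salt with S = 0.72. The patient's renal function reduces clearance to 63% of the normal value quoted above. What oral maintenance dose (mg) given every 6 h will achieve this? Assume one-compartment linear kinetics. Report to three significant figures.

Patient clearance = 0.63 × 45.00 = 28.35 L/h
D = CL × Css × τ / F / S = 28.35 × 3 × 6 / 0.9 / 0.72 = 787.5 mg

788 mg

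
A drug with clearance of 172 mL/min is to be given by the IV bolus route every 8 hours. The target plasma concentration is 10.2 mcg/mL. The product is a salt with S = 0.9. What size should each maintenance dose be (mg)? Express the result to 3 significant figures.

936 mg

CL = 172 mL/min = 172 × 0.06 = 10.32 L/h
At steady state, dose per interval replaces the amount cleared in that interval: S·D/τ = CL·Css.
D = CL × Css × τ / S = 10.32 × 10.2 × 8 / 0.9 = 935.7 mg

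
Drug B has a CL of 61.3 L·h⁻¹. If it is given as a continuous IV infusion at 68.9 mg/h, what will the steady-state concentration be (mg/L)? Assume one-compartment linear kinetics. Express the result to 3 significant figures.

1.12 mg/L

Css = rate / CL = 68.9 / 61.30 = 1.124 mg/L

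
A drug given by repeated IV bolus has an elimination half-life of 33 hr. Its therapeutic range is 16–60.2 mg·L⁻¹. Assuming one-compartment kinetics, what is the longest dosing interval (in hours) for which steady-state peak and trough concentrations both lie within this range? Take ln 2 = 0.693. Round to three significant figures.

63.1 h

k = 0.693 / t½ = 0.693 / 33 = 0.02100 h⁻¹
Between IV bolus doses, concentration decays as C = C₀·e^(−kτ), so C_peak/C_trough = e^(kτ).
τ_max = ln(C_peak/C_trough) / k = ln(60.2/16) / 0.02100 = 1.325 / 0.02100 = 63.10 h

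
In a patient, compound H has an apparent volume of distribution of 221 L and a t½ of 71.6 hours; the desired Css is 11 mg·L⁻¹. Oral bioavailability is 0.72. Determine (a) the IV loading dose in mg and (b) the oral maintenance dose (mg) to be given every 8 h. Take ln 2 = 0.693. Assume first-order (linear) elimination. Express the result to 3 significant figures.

LD = Vd × C = 221.0 × 11 = 2431 mg
CL = 0.693 × Vd / t½ = 0.693 × 221.0 / 71.6 = 2.139 L/h
D = CL × Css × τ / F = 2.139 × 11 × 8 / 0.72 = 261.4 mg

(a) 2430 mg; (b) 261 mg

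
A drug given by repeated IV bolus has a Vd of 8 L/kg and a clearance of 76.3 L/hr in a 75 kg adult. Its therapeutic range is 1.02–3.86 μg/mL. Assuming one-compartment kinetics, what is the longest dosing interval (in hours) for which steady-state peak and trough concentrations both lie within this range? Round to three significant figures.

10.5 h

Vd(total) = 75 kg × 8 L/kg = 600.0 L
k = CL / Vd = 76.30 / 600.0 = 0.1272 h⁻¹
Between IV bolus doses, concentration decays as C = C₀·e^(−kτ), so C_peak/C_trough = e^(kτ).
τ_max = ln(C_peak/C_trough) / k = ln(3.86/1.02) / 0.1272 = 1.331 / 0.1272 = 10.46 h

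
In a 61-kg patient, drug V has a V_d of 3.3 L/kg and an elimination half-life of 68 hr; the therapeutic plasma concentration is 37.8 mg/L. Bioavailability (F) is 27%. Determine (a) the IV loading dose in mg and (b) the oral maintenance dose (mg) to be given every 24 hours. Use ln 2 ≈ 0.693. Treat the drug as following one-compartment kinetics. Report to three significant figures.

Vd(total) = 61 kg × 3.3 L/kg = 201.3 L
LD = Vd × C = 201.3 × 37.8 = 7609 mg
CL = 0.693 × Vd / t½ = 0.693 × 201.3 / 68 = 2.051 L/h
D = CL × Css × τ / F = 2.051 × 37.8 × 24 / 0.27 = 6891 mg

(a) 7610 mg; (b) 6890 mg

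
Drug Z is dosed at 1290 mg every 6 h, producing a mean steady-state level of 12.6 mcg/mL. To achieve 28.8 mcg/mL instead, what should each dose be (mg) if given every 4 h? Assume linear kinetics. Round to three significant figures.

1970 mg

With linear kinetics, Css is proportional to dose rate (D/τ) at fixed clearance.
D₂ = D₁ × (Css,target / Css,current) × (τ₂/τ₁) = 1290 × (28.8/12.6) × (4/6) = 1966 mg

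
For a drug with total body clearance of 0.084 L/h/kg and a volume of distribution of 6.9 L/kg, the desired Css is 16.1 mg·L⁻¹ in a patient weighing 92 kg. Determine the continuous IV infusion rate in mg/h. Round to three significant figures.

CL = 0.084 L/h/kg × 92 kg = 7.728 L/h
At steady state, infusion rate equals elimination rate: rate in = CL × Css.
Rate = CL × Css = 7.728 × 16.1 = 124.4 mg/h

124 mg/h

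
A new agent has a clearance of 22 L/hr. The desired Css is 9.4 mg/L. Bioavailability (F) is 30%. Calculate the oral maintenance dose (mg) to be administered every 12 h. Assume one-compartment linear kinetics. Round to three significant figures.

8270 mg

D = CL × Css × τ / F = 22.00 × 9.4 × 12 / 0.3 = 8272 mg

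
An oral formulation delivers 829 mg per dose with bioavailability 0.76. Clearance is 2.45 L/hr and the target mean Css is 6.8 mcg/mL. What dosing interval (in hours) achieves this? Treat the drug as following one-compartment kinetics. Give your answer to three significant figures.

F·D/τ = CL·Css → τ = F·D / (CL·Css).
τ = 0.76 × 829 / (2.45 × 6.8) = 37.82 h

37.8 h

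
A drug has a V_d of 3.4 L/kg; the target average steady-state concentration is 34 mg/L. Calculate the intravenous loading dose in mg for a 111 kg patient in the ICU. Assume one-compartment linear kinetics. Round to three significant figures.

12800 mg

Vd(total) = 111 kg × 3.4 L/kg = 377.4 L
LD = Vd × C = 377.4 × 34.00 = 12830 mg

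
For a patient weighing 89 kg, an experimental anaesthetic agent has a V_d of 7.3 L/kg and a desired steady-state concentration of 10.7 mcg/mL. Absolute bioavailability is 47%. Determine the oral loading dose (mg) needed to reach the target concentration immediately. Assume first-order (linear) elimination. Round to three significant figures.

Total Vd = 7.3 × 89 = 649.7 L
LD = Vd × C / F = 649.7 × 10.70 / 0.47 = 14790 mg

14800 mg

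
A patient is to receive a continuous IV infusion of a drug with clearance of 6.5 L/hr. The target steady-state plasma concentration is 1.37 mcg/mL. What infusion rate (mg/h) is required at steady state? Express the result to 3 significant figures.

8.91 mg/h

Rate = CL × Css = 6.500 × 1.37 = 8.905 mg/h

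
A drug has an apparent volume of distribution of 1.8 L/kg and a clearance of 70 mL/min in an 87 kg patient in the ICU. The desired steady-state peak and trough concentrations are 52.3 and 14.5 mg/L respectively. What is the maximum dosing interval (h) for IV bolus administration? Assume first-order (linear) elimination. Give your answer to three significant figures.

47.8 h

Total Vd = 1.8 × 87 = 156.6 L
CL = 70 mL/min = 70 × 0.06 = 4.200 L/h
k = CL / Vd = 4.200 / 156.6 = 0.02682 h⁻¹
Between IV bolus doses, concentration decays as C = C₀·e^(−kτ), so C_peak/C_trough = e^(kτ).
τ_max = ln(C_peak/C_trough) / k = ln(52.3/14.5) / 0.02682 = 1.283 / 0.02682 = 47.84 h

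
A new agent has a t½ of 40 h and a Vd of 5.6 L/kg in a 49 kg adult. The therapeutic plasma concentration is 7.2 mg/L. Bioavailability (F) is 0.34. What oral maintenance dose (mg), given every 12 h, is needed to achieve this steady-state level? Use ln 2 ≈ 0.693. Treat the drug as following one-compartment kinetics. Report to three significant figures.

Vd(total) = 49 kg × 5.6 L/kg = 274.4 L
CL = 0.693 × Vd / t½ = 0.693 × 274.4 / 40 = 4.754 L/h
D = CL × Css × τ / F = 4.754 × 7.2 × 12 / 0.34 = 1208 mg

1210 mg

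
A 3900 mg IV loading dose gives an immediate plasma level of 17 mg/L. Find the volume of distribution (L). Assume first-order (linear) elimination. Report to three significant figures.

Immediately after an IV bolus, C₀ = Dose / Vd, so Vd = Dose / C₀.
Vd = 3900 / 17 = 229.4 L

229 L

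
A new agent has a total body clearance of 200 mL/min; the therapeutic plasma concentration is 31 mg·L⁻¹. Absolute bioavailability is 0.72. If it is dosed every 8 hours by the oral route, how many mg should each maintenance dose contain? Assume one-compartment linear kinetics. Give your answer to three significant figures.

4130 mg

Convert clearance: 200 mL/min × 60 min/h ÷ 1000 mL/L = 12.00 L/h
At steady state, dose per interval replaces the amount cleared in that interval: F·D/τ = CL·Css.
D = CL × Css × τ / F = 12.00 × 31 × 8 / 0.72 = 4133 mg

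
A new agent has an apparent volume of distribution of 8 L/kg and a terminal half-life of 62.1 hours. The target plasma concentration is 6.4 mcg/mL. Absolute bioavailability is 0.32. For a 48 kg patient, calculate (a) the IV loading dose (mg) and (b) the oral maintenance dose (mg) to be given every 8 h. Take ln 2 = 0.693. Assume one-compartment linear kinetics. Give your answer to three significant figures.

Vd(total) = 48 kg × 8 L/kg = 384.0 L
LD = Vd × C = 384.0 × 6.4 = 2458 mg
CL = 0.693 × Vd / t½ = 0.693 × 384.0 / 62.1 = 4.285 L/h
D = CL × Css × τ / F = 4.285 × 6.4 × 8 / 0.32 = 685.6 mg

(a) 2460 mg; (b) 686 mg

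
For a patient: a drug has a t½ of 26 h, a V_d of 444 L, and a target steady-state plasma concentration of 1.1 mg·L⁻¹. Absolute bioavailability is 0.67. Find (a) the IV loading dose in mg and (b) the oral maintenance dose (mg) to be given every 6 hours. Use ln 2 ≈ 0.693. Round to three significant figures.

(a) 488 mg; (b) 117 mg

LD = Vd × C = 444.0 × 1.1 = 488.4 mg
CL = 0.693 × Vd / t½ = 0.693 × 444.0 / 26 = 11.83 L/h
D = CL × Css × τ / F = 11.83 × 1.1 × 6 / 0.67 = 116.5 mg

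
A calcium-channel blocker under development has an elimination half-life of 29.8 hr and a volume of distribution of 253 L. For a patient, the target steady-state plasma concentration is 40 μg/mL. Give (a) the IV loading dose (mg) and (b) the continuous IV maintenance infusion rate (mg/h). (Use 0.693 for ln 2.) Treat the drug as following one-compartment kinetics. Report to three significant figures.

(a) 10100 mg; (b) 235 mg/h

LD = Vd × C = 253.0 × 40 = 10120 mg
CL = 0.693 × Vd / t½ = 0.693 × 253.0 / 29.8 = 5.884 L/h
Infusion rate = CL × Css = 5.884 × 40 = 235.4 mg/h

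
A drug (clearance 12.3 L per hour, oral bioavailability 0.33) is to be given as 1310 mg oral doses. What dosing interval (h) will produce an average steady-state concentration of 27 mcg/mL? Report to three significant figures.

1.30 h

F·D/τ = CL·Css → τ = F·D / (CL·Css).
τ = 0.33 × 1310 / (12.3 × 27) = 1.302 h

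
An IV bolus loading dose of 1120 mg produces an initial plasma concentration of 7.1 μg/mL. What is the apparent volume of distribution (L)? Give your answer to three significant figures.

158 L

Immediately after an IV bolus, C₀ = Dose / Vd, so Vd = Dose / C₀.
Vd = 1120 / 7.1 = 157.7 L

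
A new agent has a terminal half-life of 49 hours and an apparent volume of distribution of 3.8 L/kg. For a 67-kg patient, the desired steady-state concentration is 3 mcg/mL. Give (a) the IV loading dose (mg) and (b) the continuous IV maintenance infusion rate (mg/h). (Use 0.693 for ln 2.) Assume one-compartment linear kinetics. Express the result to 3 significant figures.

(a) 764 mg; (b) 10.8 mg/h

Total Vd = 3.8 × 67 = 254.6 L
LD = Vd × C = 254.6 × 3 = 763.8 mg
CL = 0.693 × Vd / t½ = 0.693 × 254.6 / 49 = 3.601 L/h
Infusion rate = CL × Css = 3.601 × 3 = 10.80 mg/h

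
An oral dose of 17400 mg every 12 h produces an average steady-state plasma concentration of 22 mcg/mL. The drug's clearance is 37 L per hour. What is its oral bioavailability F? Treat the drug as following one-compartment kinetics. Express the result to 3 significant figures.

0.561

F·D/τ = CL·Css at steady state → F = CL·Css·τ / D.
F = 37 × 22 × 12 / 17400 = 0.561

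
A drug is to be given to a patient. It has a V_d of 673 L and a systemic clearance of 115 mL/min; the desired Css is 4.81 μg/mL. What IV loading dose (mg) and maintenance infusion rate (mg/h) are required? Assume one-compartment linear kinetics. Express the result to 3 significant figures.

LD = Vd · C_target = 673.0 × 4.81 = 3237 mg
CL = 115 mL/min × 60/1000 = 6.900 L/h
Infusion rate = 6.900 L/h × 4.81 mg/L = 33.19 mg/h

(a) 3240 mg; (b) 33.2 mg/h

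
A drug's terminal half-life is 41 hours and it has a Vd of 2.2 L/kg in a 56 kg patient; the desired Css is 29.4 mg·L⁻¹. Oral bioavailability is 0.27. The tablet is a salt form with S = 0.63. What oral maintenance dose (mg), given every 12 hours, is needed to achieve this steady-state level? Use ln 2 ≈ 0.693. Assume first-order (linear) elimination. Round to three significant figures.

4320 mg

Vd(total) = 56 kg × 2.2 L/kg = 123.2 L
CL = ln 2 · Vd / t½ = 0.693 × 123.2 / 41 = 2.082 L/h
D = CL × Css × τ / F / S = 2.082 × 29.4 × 12 / 0.27 / 0.63 = 4318 mg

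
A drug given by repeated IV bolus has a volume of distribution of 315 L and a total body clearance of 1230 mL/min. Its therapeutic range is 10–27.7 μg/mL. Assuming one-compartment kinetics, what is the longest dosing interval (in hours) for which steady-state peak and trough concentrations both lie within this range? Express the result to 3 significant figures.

4.35 h

CL = 1230 mL/min × 60/1000 = 73.80 L/h
k = CL / Vd = 73.80 / 315.0 = 0.2343 h⁻¹
Between IV bolus doses, concentration decays as C = C₀·e^(−kτ), so C_peak/C_trough = e^(kτ).
τ_max = ln(C_peak/C_trough) / k = ln(27.7/10) / 0.2343 = 1.019 / 0.2343 = 4.349 h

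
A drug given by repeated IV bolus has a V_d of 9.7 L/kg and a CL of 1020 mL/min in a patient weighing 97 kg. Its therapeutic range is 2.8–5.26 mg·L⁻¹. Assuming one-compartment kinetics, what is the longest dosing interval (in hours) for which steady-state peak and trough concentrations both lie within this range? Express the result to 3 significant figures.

9.69 h

Vd = 9.7 L/kg × 97 kg = 940.9 L
CL = 1020 mL/min = 1020 × 0.06 = 61.20 L/h
k = CL / Vd = 61.20 / 940.9 = 0.06504 h⁻¹
Between IV bolus doses, concentration decays as C = C₀·e^(−kτ), so C_peak/C_trough = e^(kτ).
τ_max = ln(C_peak/C_trough) / k = ln(5.26/2.8) / 0.06504 = 0.6305 / 0.06504 = 9.694 h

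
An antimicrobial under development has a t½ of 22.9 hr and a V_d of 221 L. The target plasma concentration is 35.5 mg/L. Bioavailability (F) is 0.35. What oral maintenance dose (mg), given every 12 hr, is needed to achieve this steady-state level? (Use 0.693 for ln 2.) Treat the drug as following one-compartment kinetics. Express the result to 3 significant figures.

CL = 0.693 × Vd / t½ = 0.693 × 221.0 / 22.9 = 6.688 L/h
D = CL × Css × τ / F = 6.688 × 35.5 × 12 / 0.35 = 8140 mg

8140 mg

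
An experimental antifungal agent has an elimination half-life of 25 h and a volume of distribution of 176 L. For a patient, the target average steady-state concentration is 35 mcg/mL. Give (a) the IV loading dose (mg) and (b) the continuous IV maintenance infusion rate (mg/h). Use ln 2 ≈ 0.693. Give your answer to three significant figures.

(a) 6160 mg; (b) 171 mg/h

LD = Vd × C = 176.0 × 35 = 6160 mg
CL = 0.693 × Vd / t½ = 0.693 × 176.0 / 25 = 4.879 L/h
Infusion rate = CL × Css = 4.879 × 35 = 170.8 mg/h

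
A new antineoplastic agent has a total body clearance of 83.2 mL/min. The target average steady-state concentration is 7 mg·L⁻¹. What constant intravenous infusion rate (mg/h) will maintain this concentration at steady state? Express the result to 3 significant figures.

34.9 mg/h

CL = 83.2 mL/min × 60/1000 = 4.992 L/h
Rate = CL × Css = 4.992 × 7 = 34.94 mg/h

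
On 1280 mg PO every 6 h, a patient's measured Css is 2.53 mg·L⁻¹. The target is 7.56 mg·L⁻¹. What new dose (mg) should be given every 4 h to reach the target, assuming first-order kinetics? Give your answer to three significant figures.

With linear kinetics, Css is proportional to dose rate (D/τ) at fixed clearance.
D₂ = D₁ × (Css,target / Css,current) × (τ₂/τ₁) = 1280 × (7.56/2.53) × (4/6) = 2550 mg

2550 mg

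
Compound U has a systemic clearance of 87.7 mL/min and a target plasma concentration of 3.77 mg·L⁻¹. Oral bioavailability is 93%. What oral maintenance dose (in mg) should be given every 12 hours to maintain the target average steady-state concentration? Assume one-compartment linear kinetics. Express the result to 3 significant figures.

256 mg

Convert clearance: 87.7 mL/min × 60 min/h ÷ 1000 mL/L = 5.262 L/h
At steady state, dose per interval replaces the amount cleared in that interval: F·D/τ = CL·Css.
D = CL × Css × τ / F = 5.262 × 3.77 × 12 / 0.93 = 256.0 mg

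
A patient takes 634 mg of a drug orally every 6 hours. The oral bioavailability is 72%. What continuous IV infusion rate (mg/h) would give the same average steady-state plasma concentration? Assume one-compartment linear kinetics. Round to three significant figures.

Equivalent systemic input: infusion rate = F·D/τ.
Rate = 0.72 × 634 / 6 = 76.08 mg/h

76.1 mg/h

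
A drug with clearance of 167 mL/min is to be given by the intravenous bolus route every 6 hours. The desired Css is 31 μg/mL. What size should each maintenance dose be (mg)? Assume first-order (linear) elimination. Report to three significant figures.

CL = 167 mL/min = 167 × 0.06 = 10.02 L/h
D = CL × Css × τ = 10.02 × 31 × 6 = 1864 mg

1860 mg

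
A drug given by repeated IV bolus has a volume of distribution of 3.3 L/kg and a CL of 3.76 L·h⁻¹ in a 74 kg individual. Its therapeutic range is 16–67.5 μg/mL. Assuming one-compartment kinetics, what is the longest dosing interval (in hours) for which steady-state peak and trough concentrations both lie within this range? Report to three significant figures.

93.5 h

Vd = 3.3 L/kg × 74 kg = 244.2 L
k = CL / Vd = 3.760 / 244.2 = 0.01540 h⁻¹
Between IV bolus doses, concentration decays as C = C₀·e^(−kτ), so C_peak/C_trough = e^(kτ).
τ_max = ln(C_peak/C_trough) / k = ln(67.5/16) / 0.01540 = 1.440 / 0.01540 = 93.51 h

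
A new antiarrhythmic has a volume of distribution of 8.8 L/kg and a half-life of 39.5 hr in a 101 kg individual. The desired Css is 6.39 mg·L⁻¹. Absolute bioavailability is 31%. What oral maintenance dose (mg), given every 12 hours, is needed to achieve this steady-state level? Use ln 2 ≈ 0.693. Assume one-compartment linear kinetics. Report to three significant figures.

Vd = 8.8 L/kg × 101 kg = 888.8 L
k = 0.693/39.5 = 0.01754 h⁻¹, so CL = k·Vd = 0.01754 × 888.8 = 15.59 L/h
D = CL × Css × τ / F = 15.59 × 6.39 × 12 / 0.31 = 3856 mg

3860 mg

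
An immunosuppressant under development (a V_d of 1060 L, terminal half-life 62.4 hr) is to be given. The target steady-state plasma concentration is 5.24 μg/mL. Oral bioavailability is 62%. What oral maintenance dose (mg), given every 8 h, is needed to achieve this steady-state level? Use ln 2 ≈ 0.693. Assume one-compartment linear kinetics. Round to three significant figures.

CL = ln 2 · Vd / t½ = 0.693 × 1060 / 62.4 = 11.77 L/h
D = CL × Css × τ / F = 11.77 × 5.24 × 8 / 0.62 = 795.8 mg

796 mg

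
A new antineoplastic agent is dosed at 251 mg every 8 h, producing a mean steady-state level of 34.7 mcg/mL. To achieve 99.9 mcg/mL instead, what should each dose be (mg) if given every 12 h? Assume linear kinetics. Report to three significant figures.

1080 mg

For first-order elimination, Css ∝ F·D/(CL·τ); F and CL are unchanged, so Css ∝ D/τ.
D₂ = D₁ × (Css,target / Css,current) × (τ₂/τ₁) = 251 × (99.9/34.7) × (12/8) = 1084 mg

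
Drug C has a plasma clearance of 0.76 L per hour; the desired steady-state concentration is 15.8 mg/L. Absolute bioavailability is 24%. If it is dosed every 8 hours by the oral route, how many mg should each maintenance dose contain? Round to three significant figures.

400 mg

D = CL × Css × τ / F = 0.7600 × 15.8 × 8 / 0.24 = 400.3 mg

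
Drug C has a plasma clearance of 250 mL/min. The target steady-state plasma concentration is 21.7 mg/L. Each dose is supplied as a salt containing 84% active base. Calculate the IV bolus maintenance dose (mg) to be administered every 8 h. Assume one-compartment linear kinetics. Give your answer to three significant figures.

3100 mg

CL = 250 mL/min × 60/1000 = 15.00 L/h
D = CL × Css × τ / S = 15.00 × 21.7 × 8 / 0.84 = 3100 mg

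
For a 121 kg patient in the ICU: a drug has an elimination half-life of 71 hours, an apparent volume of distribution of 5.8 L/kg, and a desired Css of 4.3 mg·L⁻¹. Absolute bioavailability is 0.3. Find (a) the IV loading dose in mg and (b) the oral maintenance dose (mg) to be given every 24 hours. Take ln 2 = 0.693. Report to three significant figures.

(a) 3020 mg; (b) 2360 mg

Total Vd = 5.8 × 121 = 701.8 L
LD = Vd × C = 701.8 × 4.3 = 3018 mg
CL = 0.693 × Vd / t½ = 0.693 × 701.8 / 71 = 6.850 L/h
D = CL × Css × τ / F = 6.850 × 4.3 × 24 / 0.3 = 2356 mg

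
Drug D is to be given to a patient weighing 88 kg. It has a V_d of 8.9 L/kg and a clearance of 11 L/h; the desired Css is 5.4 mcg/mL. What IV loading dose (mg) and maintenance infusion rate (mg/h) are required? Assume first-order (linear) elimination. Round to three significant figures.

Vd(total) = 88 kg × 8.9 L/kg = 783.2 L
LD = Vd · C_target = 783.2 × 5.4 = 4229 mg
Infusion rate = 11.00 L/h × 5.4 mg/L = 59.40 mg/h

(a) 4230 mg; (b) 59.4 mg/h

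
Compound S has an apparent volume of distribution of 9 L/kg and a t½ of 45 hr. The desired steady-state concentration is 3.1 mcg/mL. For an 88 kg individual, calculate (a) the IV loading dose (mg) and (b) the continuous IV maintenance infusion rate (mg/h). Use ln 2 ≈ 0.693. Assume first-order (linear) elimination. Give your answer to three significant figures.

(a) 2460 mg; (b) 37.8 mg/h

Vd = 9 L/kg × 88 kg = 792.0 L
LD = Vd × C = 792.0 × 3.1 = 2455 mg
CL = 0.693 × Vd / t½ = 0.693 × 792.0 / 45 = 12.20 L/h
Infusion rate = CL × Css = 12.20 × 3.1 = 37.82 mg/h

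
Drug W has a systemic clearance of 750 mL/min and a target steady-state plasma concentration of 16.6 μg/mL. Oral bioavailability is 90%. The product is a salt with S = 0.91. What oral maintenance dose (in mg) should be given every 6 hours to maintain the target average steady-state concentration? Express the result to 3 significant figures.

CL = 750 mL/min = 750 × 0.06 = 45.00 L/h
D = CL × Css × τ / F / S = 45.00 × 16.6 × 6 / 0.9 / 0.91 = 5473 mg

5470 mg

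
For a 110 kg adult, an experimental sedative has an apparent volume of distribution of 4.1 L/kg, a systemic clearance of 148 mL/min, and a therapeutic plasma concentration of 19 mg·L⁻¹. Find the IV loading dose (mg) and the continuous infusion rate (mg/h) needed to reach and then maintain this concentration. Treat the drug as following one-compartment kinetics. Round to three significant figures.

(a) 8570 mg; (b) 169 mg/h

Total Vd = 4.1 × 110 = 451.0 L
Loading: fill Vd to C_target → 451.0 L × 19 mg/L = 8569 mg
CL = 148 mL/min = 148 × 0.06 = 8.880 L/h
Maintenance: replace elimination → rate = CL × Css = 8.880 × 19 = 168.7 mg/h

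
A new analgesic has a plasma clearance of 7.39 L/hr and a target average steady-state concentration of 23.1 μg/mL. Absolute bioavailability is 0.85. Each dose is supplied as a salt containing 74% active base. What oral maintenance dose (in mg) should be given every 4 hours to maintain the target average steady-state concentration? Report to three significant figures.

D = CL × Css × τ / F / S = 7.390 × 23.1 × 4 / 0.85 / 0.74 = 1086 mg

1090 mg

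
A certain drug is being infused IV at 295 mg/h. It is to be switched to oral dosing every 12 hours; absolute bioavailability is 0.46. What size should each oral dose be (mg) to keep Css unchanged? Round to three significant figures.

To maintain the same Css, the systemic dosing rate must be unchanged: F·D/τ = infusion rate.
D = rate × τ / F = 295 × 12 / 0.46 = 7696 mg

7700 mg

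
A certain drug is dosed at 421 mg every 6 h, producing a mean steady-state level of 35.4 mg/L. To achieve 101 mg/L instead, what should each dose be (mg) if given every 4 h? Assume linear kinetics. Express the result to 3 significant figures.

For first-order elimination, Css ∝ F·D/(CL·τ); F and CL are unchanged, so Css ∝ D/τ.
D₂ = D₁ × (Css,target / Css,current) × (τ₂/τ₁) = 421 × (101/35.4) × (4/6) = 800.8 mg

801 mg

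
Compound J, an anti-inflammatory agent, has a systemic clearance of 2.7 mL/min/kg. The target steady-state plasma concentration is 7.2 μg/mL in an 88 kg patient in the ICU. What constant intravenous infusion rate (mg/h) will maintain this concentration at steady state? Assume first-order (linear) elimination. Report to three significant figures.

CL = 2.7 mL/min/kg × 88 kg = 237.6 mL/min = 237.6 × 60/1000 = 14.26 L/h
At steady state, infusion rate equals elimination rate: rate in = CL × Css.
Infusion rate = CL · Css = 14.26 L/h × 7.2 mg/L = 102.7 mg/h

103 mg/h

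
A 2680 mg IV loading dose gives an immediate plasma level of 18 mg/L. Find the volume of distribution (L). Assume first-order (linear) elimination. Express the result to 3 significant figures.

149 L

Immediately after an IV bolus, C₀ = Dose / Vd, so Vd = Dose / C₀.
Vd = 2680 / 18 = 148.9 L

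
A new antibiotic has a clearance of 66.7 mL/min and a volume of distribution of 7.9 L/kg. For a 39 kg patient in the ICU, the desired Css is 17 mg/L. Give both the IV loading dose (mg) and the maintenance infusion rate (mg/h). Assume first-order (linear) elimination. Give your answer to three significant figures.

Total Vd = 7.9 × 39 = 308.1 L
Loading: fill Vd to C_target → 308.1 L × 17 mg/L = 5238 mg
CL = 66.7 mL/min × 60/1000 = 4.002 L/h
Maintenance: replace elimination → rate = CL × Css = 4.002 × 17 = 68.03 mg/h

(a) 5240 mg; (b) 68.0 mg/h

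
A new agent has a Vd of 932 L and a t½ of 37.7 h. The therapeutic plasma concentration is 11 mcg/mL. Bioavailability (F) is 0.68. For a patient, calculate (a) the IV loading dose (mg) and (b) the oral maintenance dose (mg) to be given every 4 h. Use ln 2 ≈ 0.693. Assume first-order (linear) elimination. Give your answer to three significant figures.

(a) 10300 mg; (b) 1110 mg

LD = Vd × C = 932.0 × 11 = 10250 mg
CL = 0.693 × Vd / t½ = 0.693 × 932.0 / 37.7 = 17.13 L/h
D = CL × Css × τ / F = 17.13 × 11 × 4 / 0.68 = 1108 mg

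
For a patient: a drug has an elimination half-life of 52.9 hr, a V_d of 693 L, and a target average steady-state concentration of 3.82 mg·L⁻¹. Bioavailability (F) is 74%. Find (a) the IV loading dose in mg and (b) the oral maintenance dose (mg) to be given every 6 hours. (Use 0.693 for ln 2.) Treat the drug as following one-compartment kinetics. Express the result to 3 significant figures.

LD = Vd × C = 693.0 × 3.82 = 2647 mg
CL = 0.693 × Vd / t½ = 0.693 × 693.0 / 52.9 = 9.078 L/h
D = CL × Css × τ / F = 9.078 × 3.82 × 6 / 0.74 = 281.2 mg

(a) 2650 mg; (b) 281 mg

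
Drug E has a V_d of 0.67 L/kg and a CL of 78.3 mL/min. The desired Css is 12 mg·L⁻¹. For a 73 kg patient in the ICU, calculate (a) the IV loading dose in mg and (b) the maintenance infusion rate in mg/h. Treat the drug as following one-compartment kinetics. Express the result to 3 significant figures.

Vd = 0.67 L/kg × 73 kg = 48.91 L
Loading dose = Vd × C = 48.91 × 12 = 586.9 mg
Convert clearance: 78.3 mL/min × 60 min/h ÷ 1000 mL/L = 4.698 L/h
Infusion rate = 4.698 L/h × 12 mg/L = 56.38 mg/h

(a) 587 mg; (b) 56.4 mg/h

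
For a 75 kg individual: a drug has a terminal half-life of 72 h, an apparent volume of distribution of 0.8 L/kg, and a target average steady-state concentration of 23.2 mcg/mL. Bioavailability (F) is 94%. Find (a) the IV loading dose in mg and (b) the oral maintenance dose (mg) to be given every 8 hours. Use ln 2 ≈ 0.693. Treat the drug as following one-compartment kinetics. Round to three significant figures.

(a) 1390 mg; (b) 114 mg

Vd = 0.8 L/kg × 75 kg = 60.00 L
LD = Vd × C = 60.00 × 23.2 = 1392 mg
CL = 0.693 × Vd / t½ = 0.693 × 60.00 / 72 = 0.5775 L/h
D = CL × Css × τ / F = 0.5775 × 23.2 × 8 / 0.94 = 114.0 mg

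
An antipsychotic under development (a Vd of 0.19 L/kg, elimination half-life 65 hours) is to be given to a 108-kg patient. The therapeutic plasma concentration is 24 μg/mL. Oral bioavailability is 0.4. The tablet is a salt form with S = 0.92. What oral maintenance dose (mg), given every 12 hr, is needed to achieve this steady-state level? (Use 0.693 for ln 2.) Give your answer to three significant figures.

Vd = 0.19 L/kg × 108 kg = 20.52 L
CL = ln 2 · Vd / t½ = 0.693 × 20.52 / 65 = 0.2188 L/h
D = CL × Css × τ / F / S = 0.2188 × 24 × 12 / 0.4 / 0.92 = 171.2 mg

171 mg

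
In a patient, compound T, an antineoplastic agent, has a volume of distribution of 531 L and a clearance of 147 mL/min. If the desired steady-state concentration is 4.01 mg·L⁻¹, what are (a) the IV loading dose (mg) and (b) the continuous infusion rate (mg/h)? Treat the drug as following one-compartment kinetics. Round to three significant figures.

(a) 2130 mg; (b) 35.4 mg/h

Loading: fill Vd to C_target → 531.0 L × 4.01 mg/L = 2129 mg
CL = 147 mL/min = 147 × 0.06 = 8.820 L/h
Maintenance infusion rate = CL × Css = 8.820 × 4.01 = 35.37 mg/h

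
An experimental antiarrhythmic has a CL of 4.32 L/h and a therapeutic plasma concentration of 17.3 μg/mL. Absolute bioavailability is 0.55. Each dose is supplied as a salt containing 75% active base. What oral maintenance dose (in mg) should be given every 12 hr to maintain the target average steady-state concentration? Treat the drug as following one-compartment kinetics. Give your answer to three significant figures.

2170 mg

At steady state, dose per interval replaces the amount cleared in that interval: F·S·D/τ = CL·Css.
D = CL × Css × τ / F / S = 4.320 × 17.3 × 12 / 0.55 / 0.75 = 2174 mg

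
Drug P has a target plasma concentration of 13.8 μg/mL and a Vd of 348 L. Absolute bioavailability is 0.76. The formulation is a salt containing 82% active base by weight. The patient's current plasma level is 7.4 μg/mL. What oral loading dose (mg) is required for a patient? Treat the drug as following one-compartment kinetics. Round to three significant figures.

Concentration deficit ΔC = 13.8 − 7.4 = 6.400 mg/L
LD = Vd × ΔC / F / S = 348.0 × 6.400 / 0.76 / 0.82 = 3574 mg

3570 mg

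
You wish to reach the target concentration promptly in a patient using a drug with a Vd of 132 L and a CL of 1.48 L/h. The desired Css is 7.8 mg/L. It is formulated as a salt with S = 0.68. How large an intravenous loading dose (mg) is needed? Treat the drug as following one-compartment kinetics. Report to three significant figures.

1510 mg

Loading dose depends on Vd (not clearance): it fills the distribution volume.
LD = Vd × C / S = 132.0 × 7.800 / 0.68 = 1514 mg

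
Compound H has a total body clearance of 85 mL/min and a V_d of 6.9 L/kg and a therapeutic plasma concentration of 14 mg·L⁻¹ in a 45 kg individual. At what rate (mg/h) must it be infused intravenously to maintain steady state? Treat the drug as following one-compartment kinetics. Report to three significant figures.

71.4 mg/h

CL = 85 mL/min × 60/1000 = 5.100 L/h
R₀ = 5.100 × 14 = 71.40 mg/h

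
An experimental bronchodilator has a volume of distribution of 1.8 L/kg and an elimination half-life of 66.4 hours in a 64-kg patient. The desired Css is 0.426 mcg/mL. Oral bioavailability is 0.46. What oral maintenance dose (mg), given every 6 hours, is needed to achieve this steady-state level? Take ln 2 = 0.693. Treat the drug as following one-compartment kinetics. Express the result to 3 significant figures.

Total Vd = 1.8 × 64 = 115.2 L
CL = 0.693 × Vd / t½ = 0.693 × 115.2 / 66.4 = 1.202 L/h
D = CL × Css × τ / F = 1.202 × 0.426 × 6 / 0.46 = 6.679 mg

6.68 mg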